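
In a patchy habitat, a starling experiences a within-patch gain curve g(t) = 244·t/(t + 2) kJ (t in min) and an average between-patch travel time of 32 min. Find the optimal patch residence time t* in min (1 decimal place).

8.0 min

Maximise g(t)/(T+t): set derivative to zero → g'(t)(T+t) = g(t).
g'(t) = 244·2/(t + 2)². Setting 244·2/(t+2)² = 244t/[(t+2)(32+t)] gives 2(32+t) = t(t+2), so t² = 2×32 = 64.
t* = √64 = 8 min.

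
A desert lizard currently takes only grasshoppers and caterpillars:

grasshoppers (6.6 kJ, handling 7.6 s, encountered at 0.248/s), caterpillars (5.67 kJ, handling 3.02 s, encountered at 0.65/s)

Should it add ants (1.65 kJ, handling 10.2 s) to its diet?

No

Current rate: (0.248×6.6 + 0.65×5.67)/(1 + 0.248×7.6 + 0.65×3.02) = 1.098 kJ/s.
ants: E/h = 1.65/10.2 = 0.1618 kJ/s.
Since 0.1618 < R, time spent handling ants is better spent searching.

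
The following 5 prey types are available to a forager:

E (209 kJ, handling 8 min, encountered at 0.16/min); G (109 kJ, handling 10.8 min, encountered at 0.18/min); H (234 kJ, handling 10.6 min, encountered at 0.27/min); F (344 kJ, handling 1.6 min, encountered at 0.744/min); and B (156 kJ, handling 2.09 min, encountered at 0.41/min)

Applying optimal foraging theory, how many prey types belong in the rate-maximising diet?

E/h in descending order: F 215, B 74.6, E 26.1, H 22.1, G 10.1 kJ/min. The optimal diet is the largest prefix of this list for which every included type satisfies E_i/h_i > R on the types above it.
Rate on top 1: 116.8. B: 74.6 < 116.8 → exclude; stop.
Optimal diet: F — 1 of 5 types.

1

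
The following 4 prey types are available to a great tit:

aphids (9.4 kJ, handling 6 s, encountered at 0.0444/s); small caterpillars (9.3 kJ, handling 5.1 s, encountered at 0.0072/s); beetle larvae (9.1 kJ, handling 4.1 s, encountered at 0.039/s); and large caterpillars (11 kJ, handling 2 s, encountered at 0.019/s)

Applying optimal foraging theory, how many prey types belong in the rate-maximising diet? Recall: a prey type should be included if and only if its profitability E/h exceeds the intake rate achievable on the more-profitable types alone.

4

E/h in descending order: large caterpillars 5.5, beetle larvae 2.22, small caterpillars 1.82, aphids 1.57 kJ/s. The optimal diet is the largest prefix of this list for which every included type satisfies E_i/h_i > R on the types above it.
Rate on top 1: 0.2013. beetle larvae: 2.22 > 0.2013 → include.
Rate on top 2: 0.4707. small caterpillars: 1.82 > 0.4707 → include.
Rate on top 3: 0.511. aphids: 1.57 > 0.511 → include.
Optimal diet: large caterpillars, beetle larvae, small caterpillars, aphids — 4 of 4 types.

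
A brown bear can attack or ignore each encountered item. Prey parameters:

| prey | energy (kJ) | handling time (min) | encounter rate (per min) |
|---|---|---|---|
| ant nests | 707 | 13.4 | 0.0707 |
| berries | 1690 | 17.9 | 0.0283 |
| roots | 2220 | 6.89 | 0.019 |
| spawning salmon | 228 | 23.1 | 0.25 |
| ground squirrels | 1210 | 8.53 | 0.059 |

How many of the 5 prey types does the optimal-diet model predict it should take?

3

Rank by E/h (kJ/min): roots 322, ground squirrels 142, berries 94.4, ant nests 52.8, spawning salmon 9.87. Include each in turn until the next type's E/h falls below the running intake rate.
Rate on top 1: 37.3. ground squirrels: 142 > 37.3 → include.
Rate on top 2: 69.5. berries: 94.4 > 69.5 → include.
Rate on top 3: 75.39. ant nests: 52.8 < 75.39 → exclude; stop.
Optimal diet: roots, ground squirrels, berries — 3 of 5 types.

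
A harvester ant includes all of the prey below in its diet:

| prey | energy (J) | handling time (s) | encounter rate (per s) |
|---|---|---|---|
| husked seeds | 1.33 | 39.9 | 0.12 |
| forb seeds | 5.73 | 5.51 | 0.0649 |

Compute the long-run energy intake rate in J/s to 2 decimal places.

0.09 J/s

R = Σλ_iE_i / (1 + Σλ_ih_i)
Numerator: 0.12×1.33 + 0.0649×5.73 = 0.5315
Denominator: 1 + 0.12×39.9 + 0.0649×5.51 = 6.146
R = 0.5315/6.146 = 0.08648 J/s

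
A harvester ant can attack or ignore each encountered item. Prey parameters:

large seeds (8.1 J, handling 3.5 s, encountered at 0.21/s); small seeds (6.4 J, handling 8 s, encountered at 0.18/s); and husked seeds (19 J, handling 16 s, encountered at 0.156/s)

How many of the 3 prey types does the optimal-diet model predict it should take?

2

Profitabilities (E/h, J/s): large seeds 2.31, husked seeds 1.19, small seeds 0.8. Add prey in this order while the next type's profitability exceeds the intake rate on those already taken.
Rate on top 1: 0.9804. husked seeds: 1.19 > 0.9804 → include.
Rate on top 2: 1.103. small seeds: 0.8 < 1.103 → exclude; stop.
Optimal diet: large seeds, husked seeds — 2 of 3 types.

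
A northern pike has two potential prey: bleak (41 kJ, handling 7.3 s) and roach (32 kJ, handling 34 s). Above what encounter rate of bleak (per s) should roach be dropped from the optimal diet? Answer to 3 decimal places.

At the threshold, the rate on bleak alone equals the profitability of roach: λ·41/(1 + λ·7.3) = 32/34 = 0.9412.
Rearranging, λ(41 − 0.9412×7.3) = 0.9412, so λ = 0.9412/34.13 = 0.02758 per s.

0.028 per s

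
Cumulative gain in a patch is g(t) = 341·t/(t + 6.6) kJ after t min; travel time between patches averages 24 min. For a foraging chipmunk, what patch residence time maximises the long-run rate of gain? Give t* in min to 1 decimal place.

Optimal t* satisfies g'(t*) = g(t*)/(T + t*).
g'(t) = 341·6.6/(t + 6.6)². Setting 341·6.6/(t+6.6)² = 341t/[(t+6.6)(24+t)] gives 6.6(24+t) = t(t+6.6), so t² = 6.6×24 = 158.4.
t* = √158.4 = 12.59 min.

12.6 min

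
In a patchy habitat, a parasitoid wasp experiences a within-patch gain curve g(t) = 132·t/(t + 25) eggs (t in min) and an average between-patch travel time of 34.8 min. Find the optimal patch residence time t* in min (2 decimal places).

Maximise g(t)/(T+t): set derivative to zero → g'(t)(T+t) = g(t).
g'(t) = 132·25/(t + 25)². Setting 132·25/(t+25)² = 132t/[(t+25)(34.8+t)] gives 25(34.8+t) = t(t+25), so t² = 25×34.8 = 870.
t* = √870 = 29.5 min.

29.50 min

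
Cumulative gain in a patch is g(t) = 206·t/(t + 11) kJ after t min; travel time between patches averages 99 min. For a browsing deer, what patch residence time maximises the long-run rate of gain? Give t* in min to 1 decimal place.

Maximise g(t)/(T+t): set derivative to zero → g'(t)(T+t) = g(t).
g'(t) = 206·11/(t + 11)². Setting 206·11/(t+11)² = 206t/[(t+11)(99+t)] gives 11(99+t) = t(t+11), so t² = 11×99 = 1089.
t* = √1089 = 33 min.

33.0 min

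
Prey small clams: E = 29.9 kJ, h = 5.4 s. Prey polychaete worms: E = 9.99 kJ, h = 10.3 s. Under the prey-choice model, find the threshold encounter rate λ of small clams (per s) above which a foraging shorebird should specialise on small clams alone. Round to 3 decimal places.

0.039 per s

The zero-one rule: include polychaete worms iff E₂/h₂ > λE₁/(1+λh₁). Equality gives the switch point.
λE₁h₂ = E₂ + λE₂h₁ ⇒ λ = E₂/(E₁h₂ − E₂h₁) = 9.99/(308 − 53.95) = 0.03933 per s.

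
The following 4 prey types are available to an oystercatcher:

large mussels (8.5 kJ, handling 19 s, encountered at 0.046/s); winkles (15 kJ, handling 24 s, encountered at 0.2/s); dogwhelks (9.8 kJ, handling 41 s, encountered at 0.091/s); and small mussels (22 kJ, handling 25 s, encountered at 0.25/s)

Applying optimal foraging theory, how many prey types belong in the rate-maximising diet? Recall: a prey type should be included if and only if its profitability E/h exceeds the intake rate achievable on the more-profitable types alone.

Rank by E/h (kJ/s): small mussels 0.88, winkles 0.625, large mussels 0.447, dogwhelks 0.239. Include each in turn until the next type's E/h falls below the running intake rate.
Rate on top 1: 0.7586. winkles: 0.625 < 0.7586 → exclude; stop.
Optimal diet: small mussels — 1 of 4 types.

1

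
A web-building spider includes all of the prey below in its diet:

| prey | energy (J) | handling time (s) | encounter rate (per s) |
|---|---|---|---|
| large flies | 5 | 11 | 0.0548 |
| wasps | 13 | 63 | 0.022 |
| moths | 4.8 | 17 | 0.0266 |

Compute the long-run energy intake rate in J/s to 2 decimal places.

Energy encountered per unit search time: 0.0548×5 + 0.022×13 + 0.0266×4.8 = 0.6877 J/s.
Handling time per unit search time: 0.0548×11 + 0.022×63 + 0.0266×17 = 2.441.
Rate = 0.6877/(1 + 2.441) = 0.1998 J/s.

0.20 J/s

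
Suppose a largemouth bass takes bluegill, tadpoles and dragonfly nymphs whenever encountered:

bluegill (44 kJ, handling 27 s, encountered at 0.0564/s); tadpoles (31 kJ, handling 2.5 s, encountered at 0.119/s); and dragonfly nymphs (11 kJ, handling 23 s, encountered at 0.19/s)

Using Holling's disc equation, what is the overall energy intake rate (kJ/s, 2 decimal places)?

R = (0.0564×44 + 0.119×31 + 0.19×11) / (1 + 0.0564×27 + 0.119×2.5 + 0.19×23) = 8.261/7.19 = 1.149 kJ/s.

1.15 kJ/s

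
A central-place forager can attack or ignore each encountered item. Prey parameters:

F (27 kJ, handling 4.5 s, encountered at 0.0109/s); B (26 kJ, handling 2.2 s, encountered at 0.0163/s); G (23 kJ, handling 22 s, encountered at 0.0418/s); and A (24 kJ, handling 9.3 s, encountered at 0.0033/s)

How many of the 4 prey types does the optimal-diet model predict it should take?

4

E/h in descending order: B 11.8, F 6, A 2.58, G 1.05 kJ/s. The optimal diet is the largest prefix of this list for which every included type satisfies E_i/h_i > R on the types above it.
Rate on top 1: 0.4091. F: 6 > 0.4091 → include.
Rate on top 2: 0.6619. A: 2.58 > 0.6619 → include.
Rate on top 3: 0.7147. G: 1.05 > 0.7147 → include.
Optimal diet: B, F, A, G — 4 of 4 types.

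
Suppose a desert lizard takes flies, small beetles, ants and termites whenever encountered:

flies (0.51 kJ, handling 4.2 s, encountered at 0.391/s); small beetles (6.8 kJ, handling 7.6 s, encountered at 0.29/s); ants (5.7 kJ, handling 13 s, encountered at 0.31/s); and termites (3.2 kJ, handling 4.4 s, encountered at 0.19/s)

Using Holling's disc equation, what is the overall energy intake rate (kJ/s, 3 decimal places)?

R = Σλ_iE_i / (1 + Σλ_ih_i)
Numerator: 0.391×0.51 + 0.29×6.8 + 0.31×5.7 + 0.19×3.2 = 4.546
Denominator: 1 + 0.391×4.2 + 0.29×7.6 + 0.31×13 + 0.19×4.4 = 9.712
R = 4.546/9.712 = 0.4681 kJ/s

0.468 kJ/s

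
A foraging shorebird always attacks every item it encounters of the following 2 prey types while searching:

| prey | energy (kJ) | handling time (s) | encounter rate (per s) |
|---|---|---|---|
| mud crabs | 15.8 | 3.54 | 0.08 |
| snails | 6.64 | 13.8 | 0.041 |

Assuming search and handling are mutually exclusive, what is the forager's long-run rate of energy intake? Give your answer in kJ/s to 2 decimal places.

0.83 kJ/s

R = (0.08×15.8 + 0.041×6.64) / (1 + 0.08×3.54 + 0.041×13.8) = 1.536/1.849 = 0.8308 kJ/s.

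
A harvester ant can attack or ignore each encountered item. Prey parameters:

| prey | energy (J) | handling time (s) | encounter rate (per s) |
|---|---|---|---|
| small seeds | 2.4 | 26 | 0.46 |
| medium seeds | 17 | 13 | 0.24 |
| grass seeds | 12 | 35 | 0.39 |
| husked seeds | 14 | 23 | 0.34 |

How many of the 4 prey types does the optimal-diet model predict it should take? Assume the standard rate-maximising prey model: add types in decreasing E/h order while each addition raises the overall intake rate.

Profitabilities (E/h, J/s): medium seeds 1.31, husked seeds 0.609, grass seeds 0.343, small seeds 0.0923. Add prey in this order while the next type's profitability exceeds the intake rate on those already taken.
Rate on top 1: 0.9903. husked seeds: 0.609 < 0.9903 → exclude; stop.
Optimal diet: medium seeds — 1 of 4 types.

1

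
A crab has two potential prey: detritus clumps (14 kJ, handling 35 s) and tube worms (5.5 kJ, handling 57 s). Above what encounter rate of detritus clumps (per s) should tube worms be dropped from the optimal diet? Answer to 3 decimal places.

0.009 per s

The zero-one rule: include tube worms iff E₂/h₂ > λE₁/(1+λh₁). Equality gives the switch point.
λE₁h₂ = E₂ + λE₂h₁ ⇒ λ = E₂/(E₁h₂ − E₂h₁) = 5.5/(798 − 192.5) = 0.009083 per s.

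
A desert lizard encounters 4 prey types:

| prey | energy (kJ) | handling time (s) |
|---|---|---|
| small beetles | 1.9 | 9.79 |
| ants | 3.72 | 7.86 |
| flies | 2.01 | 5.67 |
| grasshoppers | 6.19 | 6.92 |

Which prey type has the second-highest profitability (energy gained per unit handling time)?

In descending order of E/h:
grasshoppers: 6.19/6.92 = 0.895 kJ/s
ants: 3.72/7.86 = 0.473 kJ/s
flies: 2.01/5.67 = 0.354 kJ/s
small beetles: 1.9/9.79 = 0.194 kJ/s

ants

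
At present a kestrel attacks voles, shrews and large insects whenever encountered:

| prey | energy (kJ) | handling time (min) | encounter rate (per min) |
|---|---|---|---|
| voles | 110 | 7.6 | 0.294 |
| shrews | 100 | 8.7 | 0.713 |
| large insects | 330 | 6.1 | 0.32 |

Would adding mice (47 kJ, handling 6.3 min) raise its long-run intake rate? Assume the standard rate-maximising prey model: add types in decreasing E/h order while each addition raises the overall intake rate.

On voles, shrews and large insects alone, R = ΣλE/(1+Σλh) = 209.2/11.39 = 18.37 kJ/min.
Profitability of mice: 47/6.3 = 7.46 kJ/min.
7.46 < 18.37, so adding mice would lower the average — exclude it.

No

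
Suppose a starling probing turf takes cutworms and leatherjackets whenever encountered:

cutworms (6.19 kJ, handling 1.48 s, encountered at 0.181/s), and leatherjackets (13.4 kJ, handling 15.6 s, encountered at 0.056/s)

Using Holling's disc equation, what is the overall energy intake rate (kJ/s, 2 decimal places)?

0.87 kJ/s

Energy encountered per unit search time: 0.181×6.19 + 0.056×13.4 = 1.871 kJ/s.
Handling time per unit search time: 0.181×1.48 + 0.056×15.6 = 1.141.
Rate = 1.871/(1 + 1.141) = 0.8736 kJ/s.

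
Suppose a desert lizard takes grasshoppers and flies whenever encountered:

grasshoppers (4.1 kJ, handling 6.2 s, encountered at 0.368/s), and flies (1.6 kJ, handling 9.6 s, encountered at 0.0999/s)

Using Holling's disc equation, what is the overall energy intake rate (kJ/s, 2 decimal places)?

Energy encountered per unit search time: 0.368×4.1 + 0.0999×1.6 = 1.669 kJ/s.
Handling time per unit search time: 0.368×6.2 + 0.0999×9.6 = 3.241.
Rate = 1.669/(1 + 3.241) = 0.3935 kJ/s.

0.39 kJ/s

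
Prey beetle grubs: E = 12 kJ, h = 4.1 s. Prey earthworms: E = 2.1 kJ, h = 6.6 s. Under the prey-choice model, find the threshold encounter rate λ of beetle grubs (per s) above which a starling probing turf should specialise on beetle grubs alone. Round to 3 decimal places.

0.030 per s

Drop earthworms once their profitability E₂/h₂ falls below the rate achievable on beetle grubs alone: E₂/h₂ = λE₁/(1 + λh₁).
Solve for λ: λE₁h₂ = E₂(1 + λh₁) → λ(E₁h₂ − E₂h₁) = E₂ → λ = E₂/(E₁h₂ − E₂h₁).
λ = 2.1/(12×6.6 − 2.1×4.1) = 2.1/70.59 = 0.02975 per s.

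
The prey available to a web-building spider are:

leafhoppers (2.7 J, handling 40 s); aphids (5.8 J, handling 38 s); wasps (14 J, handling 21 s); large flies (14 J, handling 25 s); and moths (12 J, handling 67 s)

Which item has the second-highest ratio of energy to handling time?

large flies

Profitability E/h (J/s): leafhoppers = 2.7/40 = 0.0675, aphids = 5.8/38 = 0.153, wasps = 14/21 = 0.667, large flies = 14/25 = 0.56, moths = 12/67 = 0.179.
Ranked: wasps > large flies > moths > aphids > leafhoppers.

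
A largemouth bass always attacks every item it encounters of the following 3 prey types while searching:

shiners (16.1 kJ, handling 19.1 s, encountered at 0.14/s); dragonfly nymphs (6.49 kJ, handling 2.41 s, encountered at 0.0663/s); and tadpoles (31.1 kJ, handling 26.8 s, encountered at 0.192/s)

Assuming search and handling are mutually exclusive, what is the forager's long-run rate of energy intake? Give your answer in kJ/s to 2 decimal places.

R = (0.14×16.1 + 0.0663×6.49 + 0.192×31.1) / (1 + 0.14×19.1 + 0.0663×2.41 + 0.192×26.8) = 8.655/8.979 = 0.9639 kJ/s.

0.96 kJ/s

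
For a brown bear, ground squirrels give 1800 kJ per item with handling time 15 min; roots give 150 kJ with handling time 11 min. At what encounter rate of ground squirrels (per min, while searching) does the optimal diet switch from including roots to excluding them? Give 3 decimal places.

0.009 per min

Drop roots once their profitability E₂/h₂ falls below the rate achievable on ground squirrels alone: E₂/h₂ = λE₁/(1 + λh₁).
Solve for λ: λE₁h₂ = E₂(1 + λh₁) → λ(E₁h₂ − E₂h₁) = E₂ → λ = E₂/(E₁h₂ − E₂h₁).
λ = 150/(1800×11 − 150×15) = 150/1.755e+04 = 0.008547 per min.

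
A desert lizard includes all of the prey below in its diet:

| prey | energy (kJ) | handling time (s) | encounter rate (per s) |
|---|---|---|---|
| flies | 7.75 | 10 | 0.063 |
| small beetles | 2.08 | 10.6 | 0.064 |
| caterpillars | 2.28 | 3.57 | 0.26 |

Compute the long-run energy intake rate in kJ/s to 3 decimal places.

R = Σλ_iE_i / (1 + Σλ_ih_i)
Numerator: 0.063×7.75 + 0.064×2.08 + 0.26×2.28 = 1.214
Denominator: 1 + 0.063×10 + 0.064×10.6 + 0.26×3.57 = 3.237
R = 1.214/3.237 = 0.3751 kJ/s

0.375 kJ/s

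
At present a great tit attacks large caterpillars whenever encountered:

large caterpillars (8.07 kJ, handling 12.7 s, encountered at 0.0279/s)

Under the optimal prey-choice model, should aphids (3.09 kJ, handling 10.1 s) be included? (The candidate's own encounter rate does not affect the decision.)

Yes

On large caterpillars alone, R = ΣλE/(1+Σλh) = 0.2252/1.354 = 0.1662 kJ/s.
Profitability of aphids: 3.09/10.1 = 0.3059 kJ/s.
0.3059 > 0.1662, so adding aphids raises the average — include it.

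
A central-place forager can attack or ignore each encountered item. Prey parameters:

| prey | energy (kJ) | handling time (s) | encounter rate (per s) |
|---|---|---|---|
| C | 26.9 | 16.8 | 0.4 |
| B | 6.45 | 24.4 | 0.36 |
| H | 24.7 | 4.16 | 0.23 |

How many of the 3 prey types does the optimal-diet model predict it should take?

E/h in descending order: H 5.94, C 1.6, B 0.264 kJ/s. The optimal diet is the largest prefix of this list for which every included type satisfies E_i/h_i > R on the types above it.
Rate on top 1: 2.903. C: 1.6 < 2.903 → exclude; stop.
Optimal diet: H — 1 of 3 types.

1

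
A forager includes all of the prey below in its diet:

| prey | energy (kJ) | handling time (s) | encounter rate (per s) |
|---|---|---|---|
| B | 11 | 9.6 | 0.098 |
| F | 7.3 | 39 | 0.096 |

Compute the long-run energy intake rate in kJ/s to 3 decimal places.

0.313 kJ/s

R = (0.098×11 + 0.096×7.3) / (1 + 0.098×9.6 + 0.096×39) = 1.779/5.685 = 0.3129 kJ/s.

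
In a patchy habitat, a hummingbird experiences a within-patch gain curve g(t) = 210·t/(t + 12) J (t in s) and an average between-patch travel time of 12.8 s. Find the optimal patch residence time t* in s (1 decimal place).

12.4 s

By the marginal value theorem, leave when the instantaneous gain rate g'(t) equals the habitat-wide average g(t)/(T + t).
g'(t) = 210·12/(t + 12)². Setting 210·12/(t+12)² = 210t/[(t+12)(12.8+t)] gives 12(12.8+t) = t(t+12), so t² = 12×12.8 = 153.6.
t* = √153.6 = 12.39 s.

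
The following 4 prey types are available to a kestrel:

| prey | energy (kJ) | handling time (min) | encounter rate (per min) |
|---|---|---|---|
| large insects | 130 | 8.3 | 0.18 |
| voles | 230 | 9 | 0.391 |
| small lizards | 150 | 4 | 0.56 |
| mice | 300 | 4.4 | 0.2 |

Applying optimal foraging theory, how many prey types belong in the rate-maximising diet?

2

E/h in descending order: mice 68.2, small lizards 37.5, voles 25.6, large insects 15.7 kJ/min. The optimal diet is the largest prefix of this list for which every included type satisfies E_i/h_i > R on the types above it.
Rate on top 1: 31.91. small lizards: 37.5 > 31.91 → include.
Rate on top 2: 34.95. voles: 25.6 < 34.95 → exclude; stop.
Optimal diet: mice, small lizards — 2 of 4 types.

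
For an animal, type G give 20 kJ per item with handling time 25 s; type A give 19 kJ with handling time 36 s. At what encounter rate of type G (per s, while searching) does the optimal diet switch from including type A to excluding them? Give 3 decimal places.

At the threshold, the rate on type G alone equals the profitability of type A: λ·20/(1 + λ·25) = 19/36 = 0.5278.
Rearranging, λ(20 − 0.5278×25) = 0.5278, so λ = 0.5278/6.806 = 0.07755 per s.

0.078 per s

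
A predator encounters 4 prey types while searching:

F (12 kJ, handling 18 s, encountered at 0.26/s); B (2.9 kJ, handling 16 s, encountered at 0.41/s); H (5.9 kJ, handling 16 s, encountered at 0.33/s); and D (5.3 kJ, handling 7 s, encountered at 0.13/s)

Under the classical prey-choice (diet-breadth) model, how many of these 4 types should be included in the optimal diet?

2

Rank by E/h (kJ/s): D 0.757, F 0.667, H 0.369, B 0.181. Include each in turn until the next type's E/h falls below the running intake rate.
Rate on top 1: 0.3607. F: 0.667 > 0.3607 → include.
Rate on top 2: 0.578. H: 0.369 < 0.578 → exclude; stop.
Optimal diet: D, F — 2 of 4 types.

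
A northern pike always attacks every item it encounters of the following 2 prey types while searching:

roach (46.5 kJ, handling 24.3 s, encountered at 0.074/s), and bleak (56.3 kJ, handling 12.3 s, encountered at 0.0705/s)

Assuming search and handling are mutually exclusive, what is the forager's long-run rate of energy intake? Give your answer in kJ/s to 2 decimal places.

2.02 kJ/s

R = (0.074×46.5 + 0.0705×56.3) / (1 + 0.074×24.3 + 0.0705×12.3) = 7.41/3.665 = 2.022 kJ/s.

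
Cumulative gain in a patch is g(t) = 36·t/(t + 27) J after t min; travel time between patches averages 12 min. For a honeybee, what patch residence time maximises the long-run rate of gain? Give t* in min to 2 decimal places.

Maximise g(t)/(T+t): set derivative to zero → g'(t)(T+t) = g(t).
g'(t) = 36·27/(t + 27)². Setting 36·27/(t+27)² = 36t/[(t+27)(12+t)] gives 27(12+t) = t(t+27), so t² = 27×12 = 324.
t* = √324 = 18 min.

18.00 min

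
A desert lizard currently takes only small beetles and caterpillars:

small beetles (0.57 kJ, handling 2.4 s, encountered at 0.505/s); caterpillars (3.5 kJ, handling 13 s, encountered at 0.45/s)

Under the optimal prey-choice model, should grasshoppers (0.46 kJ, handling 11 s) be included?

Intake rate on the current diet: R = (0.505×0.57 + 0.45×3.5) / (1 + 0.505×2.4 + 0.45×13) = 1.863/8.062 = 0.2311 kJ/s.
Profitability of grasshoppers: 0.46/11 = 0.04182 kJ/s.
0.04182 < 0.2311, so adding grasshoppers would lower the average — exclude it.

No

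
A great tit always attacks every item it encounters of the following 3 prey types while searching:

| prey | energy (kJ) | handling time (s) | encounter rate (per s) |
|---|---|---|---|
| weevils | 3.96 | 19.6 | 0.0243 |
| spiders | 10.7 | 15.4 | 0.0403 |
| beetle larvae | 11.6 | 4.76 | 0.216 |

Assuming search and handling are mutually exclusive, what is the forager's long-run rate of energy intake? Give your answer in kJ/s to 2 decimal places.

0.97 kJ/s

Energy encountered per unit search time: 0.0243×3.96 + 0.0403×10.7 + 0.216×11.6 = 3.033 kJ/s.
Handling time per unit search time: 0.0243×19.6 + 0.0403×15.4 + 0.216×4.76 = 2.125.
Rate = 3.033/(1 + 2.125) = 0.9706 kJ/s.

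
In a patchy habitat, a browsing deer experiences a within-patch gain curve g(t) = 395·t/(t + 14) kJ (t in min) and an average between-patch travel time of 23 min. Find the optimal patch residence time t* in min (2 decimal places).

17.94 min

Optimal t* satisfies g'(t*) = g(t*)/(T + t*).
g'(t) = 395·14/(t + 14)². Setting 395·14/(t+14)² = 395t/[(t+14)(23+t)] gives 14(23+t) = t(t+14), so t² = 14×23 = 322.
t* = √322 = 17.94 min.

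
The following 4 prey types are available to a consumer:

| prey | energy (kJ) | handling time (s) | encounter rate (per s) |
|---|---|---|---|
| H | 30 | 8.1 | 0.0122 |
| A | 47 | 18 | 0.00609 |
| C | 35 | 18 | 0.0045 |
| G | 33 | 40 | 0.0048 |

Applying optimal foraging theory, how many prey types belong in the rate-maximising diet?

4

Profitabilities (E/h, kJ/s): H 3.7, A 2.61, C 1.94, G 0.825. Add prey in this order while the next type's profitability exceeds the intake rate on those already taken.
Rate on top 1: 0.3331. A: 2.61 > 0.3331 → include.
Rate on top 2: 0.5397. C: 1.94 > 0.5397 → include.
Rate on top 3: 0.628. G: 0.825 > 0.628 → include.
Optimal diet: H, A, C, G — 4 of 4 types.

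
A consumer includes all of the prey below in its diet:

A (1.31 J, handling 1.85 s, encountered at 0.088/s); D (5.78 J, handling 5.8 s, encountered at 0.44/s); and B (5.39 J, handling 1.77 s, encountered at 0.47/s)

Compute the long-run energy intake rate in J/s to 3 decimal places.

1.142 J/s

R = Σλ_iE_i / (1 + Σλ_ih_i)
Numerator: 0.088×1.31 + 0.44×5.78 + 0.47×5.39 = 5.192
Denominator: 1 + 0.088×1.85 + 0.44×5.8 + 0.47×1.77 = 4.547
R = 5.192/4.547 = 1.142 J/s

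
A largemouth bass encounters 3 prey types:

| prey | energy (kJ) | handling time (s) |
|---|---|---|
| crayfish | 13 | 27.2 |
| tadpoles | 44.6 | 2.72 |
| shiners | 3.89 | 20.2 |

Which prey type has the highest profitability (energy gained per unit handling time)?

Profitability E/h (kJ/s): crayfish = 13/27.2 = 0.478, tadpoles = 44.6/2.72 = 16.4, shiners = 3.89/20.2 = 0.193.
Ranked: tadpoles > crayfish > shiners.

tadpoles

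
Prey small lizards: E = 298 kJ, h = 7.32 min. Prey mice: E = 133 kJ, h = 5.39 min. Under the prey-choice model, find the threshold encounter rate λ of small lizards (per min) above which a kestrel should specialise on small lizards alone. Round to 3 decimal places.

At the threshold, the rate on small lizards alone equals the profitability of mice: λ·298/(1 + λ·7.32) = 133/5.39 = 24.68.
Rearranging, λ(298 − 24.68×7.32) = 24.68, so λ = 24.68/117.4 = 0.2102 per min.

0.210 per min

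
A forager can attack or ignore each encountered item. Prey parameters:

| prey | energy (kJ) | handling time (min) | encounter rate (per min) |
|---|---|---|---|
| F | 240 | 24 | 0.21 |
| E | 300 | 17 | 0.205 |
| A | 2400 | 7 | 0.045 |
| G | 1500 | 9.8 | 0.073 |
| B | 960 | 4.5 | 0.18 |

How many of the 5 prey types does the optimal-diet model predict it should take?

3

Profitabilities (E/h, kJ/min): A 343, B 213, G 153, E 17.6, F 10. Add prey in this order while the next type's profitability exceeds the intake rate on those already taken.
Rate on top 1: 82.13. B: 213 > 82.13 → include.
Rate on top 2: 132.1. G: 153 > 132.1 → include.
Rate on top 3: 137.4. E: 17.6 < 137.4 → exclude; stop.
Optimal diet: A, B, G — 3 of 5 types.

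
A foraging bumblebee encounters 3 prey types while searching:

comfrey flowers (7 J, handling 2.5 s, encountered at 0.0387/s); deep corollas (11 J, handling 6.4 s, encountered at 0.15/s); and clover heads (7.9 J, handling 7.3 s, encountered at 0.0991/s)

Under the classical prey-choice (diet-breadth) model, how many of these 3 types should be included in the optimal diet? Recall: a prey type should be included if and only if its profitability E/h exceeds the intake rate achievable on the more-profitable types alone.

E/h in descending order: comfrey flowers 2.8, deep corollas 1.72, clover heads 1.08 J/s. The optimal diet is the largest prefix of this list for which every included type satisfies E_i/h_i > R on the types above it.
Rate on top 1: 0.247. deep corollas: 1.72 > 0.247 → include.
Rate on top 2: 0.9339. clover heads: 1.08 > 0.9339 → include.
Optimal diet: comfrey flowers, deep corollas, clover heads — 3 of 3 types.

3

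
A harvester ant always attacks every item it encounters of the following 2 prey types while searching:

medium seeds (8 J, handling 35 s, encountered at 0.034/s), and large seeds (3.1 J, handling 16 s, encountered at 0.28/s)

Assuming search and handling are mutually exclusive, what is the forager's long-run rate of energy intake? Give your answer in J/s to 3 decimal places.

0.171 J/s

R = (0.034×8 + 0.28×3.1) / (1 + 0.034×35 + 0.28×16) = 1.14/6.67 = 0.1709 J/s.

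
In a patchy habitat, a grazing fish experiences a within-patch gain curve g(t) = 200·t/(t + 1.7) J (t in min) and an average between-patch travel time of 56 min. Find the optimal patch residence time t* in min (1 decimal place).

9.8 min

Optimal t* satisfies g'(t*) = g(t*)/(T + t*).
g'(t) = 200·1.7/(t + 1.7)². Setting 200·1.7/(t+1.7)² = 200t/[(t+1.7)(56+t)] gives 1.7(56+t) = t(t+1.7), so t² = 1.7×56 = 95.2.
t* = √95.2 = 9.757 min.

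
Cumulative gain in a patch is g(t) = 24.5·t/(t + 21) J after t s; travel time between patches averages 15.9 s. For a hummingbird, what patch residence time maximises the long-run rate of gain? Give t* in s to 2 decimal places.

18.27 s

Maximise g(t)/(T+t): set derivative to zero → g'(t)(T+t) = g(t).
g'(t) = 24.5·21/(t + 21)². Setting 24.5·21/(t+21)² = 24.5t/[(t+21)(15.9+t)] gives 21(15.9+t) = t(t+21), so t² = 21×15.9 = 333.9.
t* = √333.9 = 18.27 s.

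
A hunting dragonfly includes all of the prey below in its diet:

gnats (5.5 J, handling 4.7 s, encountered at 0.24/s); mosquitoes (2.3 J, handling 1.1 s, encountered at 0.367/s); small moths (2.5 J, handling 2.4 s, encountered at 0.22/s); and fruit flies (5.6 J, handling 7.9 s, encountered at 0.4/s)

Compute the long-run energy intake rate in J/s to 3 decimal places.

0.797 J/s

R = Σλ_iE_i / (1 + Σλ_ih_i)
Numerator: 0.24×5.5 + 0.367×2.3 + 0.22×2.5 + 0.4×5.6 = 4.954
Denominator: 1 + 0.24×4.7 + 0.367×1.1 + 0.22×2.4 + 0.4×7.9 = 6.22
R = 4.954/6.22 = 0.7965 J/s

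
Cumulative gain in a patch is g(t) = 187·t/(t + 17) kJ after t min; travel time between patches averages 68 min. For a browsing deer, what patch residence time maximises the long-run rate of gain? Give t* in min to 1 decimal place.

By the marginal value theorem, leave when the instantaneous gain rate g'(t) equals the habitat-wide average g(t)/(T + t).
g'(t) = 187·17/(t + 17)². Setting 187·17/(t+17)² = 187t/[(t+17)(68+t)] gives 17(68+t) = t(t+17), so t² = 17×68 = 1156.
t* = √1156 = 34 min.

34.0 min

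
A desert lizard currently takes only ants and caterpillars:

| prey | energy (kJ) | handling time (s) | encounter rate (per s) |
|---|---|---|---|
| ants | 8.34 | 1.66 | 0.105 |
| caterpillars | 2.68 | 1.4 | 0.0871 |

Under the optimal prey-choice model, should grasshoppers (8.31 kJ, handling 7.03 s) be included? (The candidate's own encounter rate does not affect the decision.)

Yes

On ants and caterpillars alone, R = ΣλE/(1+Σλh) = 1.109/1.296 = 0.8557 kJ/s.
grasshoppers: E/h = 8.31/7.03 = 1.182 kJ/s.
1.182 > 0.8557, so adding grasshoppers raises the average — include it.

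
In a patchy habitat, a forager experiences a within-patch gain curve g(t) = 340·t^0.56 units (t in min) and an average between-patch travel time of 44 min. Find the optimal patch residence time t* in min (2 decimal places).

56.00 min

By the marginal value theorem, leave when the instantaneous gain rate g'(t) equals the habitat-wide average g(t)/(T + t).
g'(t) = 0.56·340·t^-0.44. Setting 0.56·340·t^-0.44 = 340·t^0.56/(44+t) gives 0.56(44+t) = t, so 0.44·t = 0.56×44.
t* = 0.56×44/0.44 = 56 min.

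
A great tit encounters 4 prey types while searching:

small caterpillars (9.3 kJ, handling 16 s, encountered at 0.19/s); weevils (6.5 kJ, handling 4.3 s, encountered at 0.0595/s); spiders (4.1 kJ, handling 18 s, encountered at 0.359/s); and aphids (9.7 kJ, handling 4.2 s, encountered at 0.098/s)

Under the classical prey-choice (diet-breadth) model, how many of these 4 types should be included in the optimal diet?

2

Profitabilities (E/h, kJ/s): aphids 2.31, weevils 1.51, small caterpillars 0.581, spiders 0.228. Add prey in this order while the next type's profitability exceeds the intake rate on those already taken.
Rate on top 1: 0.6734. weevils: 1.51 > 0.6734 → include.
Rate on top 2: 0.802. small caterpillars: 0.581 < 0.802 → exclude; stop.
Optimal diet: aphids, weevils — 2 of 4 types.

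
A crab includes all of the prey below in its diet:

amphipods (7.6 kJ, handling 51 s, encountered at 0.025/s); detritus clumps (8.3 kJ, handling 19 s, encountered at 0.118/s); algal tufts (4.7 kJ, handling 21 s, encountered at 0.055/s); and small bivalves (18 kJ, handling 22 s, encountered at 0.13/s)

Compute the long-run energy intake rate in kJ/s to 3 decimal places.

0.442 kJ/s

R = Σλ_iE_i / (1 + Σλ_ih_i)
Numerator: 0.025×7.6 + 0.118×8.3 + 0.055×4.7 + 0.13×18 = 3.768
Denominator: 1 + 0.025×51 + 0.118×19 + 0.055×21 + 0.13×22 = 8.532
R = 3.768/8.532 = 0.4416 kJ/s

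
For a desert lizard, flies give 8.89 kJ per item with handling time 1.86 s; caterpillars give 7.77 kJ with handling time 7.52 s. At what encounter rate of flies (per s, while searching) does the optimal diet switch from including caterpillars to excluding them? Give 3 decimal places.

0.148 per s

At the threshold, the rate on flies alone equals the profitability of caterpillars: λ·8.89/(1 + λ·1.86) = 7.77/7.52 = 1.033.
Rearranging, λ(8.89 − 1.033×1.86) = 1.033, so λ = 1.033/6.968 = 0.1483 per s.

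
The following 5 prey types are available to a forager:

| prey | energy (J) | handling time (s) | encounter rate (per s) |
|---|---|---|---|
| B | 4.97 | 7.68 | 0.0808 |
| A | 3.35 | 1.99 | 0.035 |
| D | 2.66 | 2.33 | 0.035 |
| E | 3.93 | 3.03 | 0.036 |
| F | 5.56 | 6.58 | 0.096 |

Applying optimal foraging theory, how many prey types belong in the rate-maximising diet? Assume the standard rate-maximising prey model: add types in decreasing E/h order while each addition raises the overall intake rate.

5

Rank by E/h (J/s): A 1.68, E 1.3, D 1.14, F 0.845, B 0.647. Include each in turn until the next type's E/h falls below the running intake rate.
Rate on top 1: 0.1096. E: 1.3 > 0.1096 → include.
Rate on top 2: 0.2195. D: 1.14 > 0.2195 → include.
Rate on top 3: 0.2792. F: 0.845 > 0.2792 → include.
Rate on top 4: 0.4681. B: 0.647 > 0.4681 → include.
Optimal diet: A, E, D, F, B — 5 of 5 types.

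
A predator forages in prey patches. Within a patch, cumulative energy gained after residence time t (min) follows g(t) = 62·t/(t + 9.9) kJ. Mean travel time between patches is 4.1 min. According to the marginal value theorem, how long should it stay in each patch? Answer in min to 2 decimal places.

Maximise g(t)/(T+t): set derivative to zero → g'(t)(T+t) = g(t).
g'(t) = 62·9.9/(t + 9.9)². Setting 62·9.9/(t+9.9)² = 62t/[(t+9.9)(4.1+t)] gives 9.9(4.1+t) = t(t+9.9), so t² = 9.9×4.1 = 40.59.
t* = √40.59 = 6.371 min.

6.37 min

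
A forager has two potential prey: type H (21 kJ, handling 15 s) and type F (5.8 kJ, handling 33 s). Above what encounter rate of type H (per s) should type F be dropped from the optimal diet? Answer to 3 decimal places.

At the threshold, the rate on type H alone equals the profitability of type F: λ·21/(1 + λ·15) = 5.8/33 = 0.1758.
Rearranging, λ(21 − 0.1758×15) = 0.1758, so λ = 0.1758/18.36 = 0.009571 per s.

0.010 per s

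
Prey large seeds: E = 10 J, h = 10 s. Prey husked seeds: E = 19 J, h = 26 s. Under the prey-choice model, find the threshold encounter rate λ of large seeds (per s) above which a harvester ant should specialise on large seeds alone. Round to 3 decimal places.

0.271 per s

The zero-one rule: include husked seeds iff E₂/h₂ > λE₁/(1+λh₁). Equality gives the switch point.
λE₁h₂ = E₂ + λE₂h₁ ⇒ λ = E₂/(E₁h₂ − E₂h₁) = 19/(260 − 190) = 0.2714 per s.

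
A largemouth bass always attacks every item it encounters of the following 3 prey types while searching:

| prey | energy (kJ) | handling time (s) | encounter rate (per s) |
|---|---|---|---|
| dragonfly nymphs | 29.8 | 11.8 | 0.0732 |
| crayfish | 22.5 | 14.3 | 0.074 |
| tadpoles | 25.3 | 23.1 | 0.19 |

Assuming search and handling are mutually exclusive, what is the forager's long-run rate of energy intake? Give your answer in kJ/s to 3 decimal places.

1.184 kJ/s

R = (0.0732×29.8 + 0.074×22.5 + 0.19×25.3) / (1 + 0.0732×11.8 + 0.074×14.3 + 0.19×23.1) = 8.653/7.311 = 1.184 kJ/s.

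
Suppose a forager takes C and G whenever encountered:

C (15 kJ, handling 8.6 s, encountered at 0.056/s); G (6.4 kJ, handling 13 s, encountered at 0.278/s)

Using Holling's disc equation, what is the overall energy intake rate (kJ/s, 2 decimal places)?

0.51 kJ/s

R = Σλ_iE_i / (1 + Σλ_ih_i)
Numerator: 0.056×15 + 0.278×6.4 = 2.619
Denominator: 1 + 0.056×8.6 + 0.278×13 = 5.096
R = 2.619/5.096 = 0.514 kJ/s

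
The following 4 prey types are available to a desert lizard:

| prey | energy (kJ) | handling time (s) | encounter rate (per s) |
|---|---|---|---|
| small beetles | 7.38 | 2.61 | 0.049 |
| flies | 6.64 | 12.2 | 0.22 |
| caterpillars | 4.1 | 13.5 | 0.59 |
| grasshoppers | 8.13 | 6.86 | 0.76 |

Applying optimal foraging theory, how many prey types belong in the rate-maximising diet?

Rank by E/h (kJ/s): small beetles 2.83, grasshoppers 1.19, flies 0.544, caterpillars 0.304. Include each in turn until the next type's E/h falls below the running intake rate.
Rate on top 1: 0.3206. grasshoppers: 1.19 > 0.3206 → include.
Rate on top 2: 1.031. flies: 0.544 < 1.031 → exclude; stop.
Optimal diet: small beetles, grasshoppers — 2 of 4 types.

2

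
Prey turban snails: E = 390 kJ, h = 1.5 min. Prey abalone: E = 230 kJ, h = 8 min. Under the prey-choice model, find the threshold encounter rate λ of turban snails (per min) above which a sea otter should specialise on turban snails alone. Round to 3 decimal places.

Drop abalone once their profitability E₂/h₂ falls below the rate achievable on turban snails alone: E₂/h₂ = λE₁/(1 + λh₁).
Solve for λ: λE₁h₂ = E₂(1 + λh₁) → λ(E₁h₂ − E₂h₁) = E₂ → λ = E₂/(E₁h₂ − E₂h₁).
λ = 230/(390×8 − 230×1.5) = 230/2775 = 0.08288 per min.

0.083 per min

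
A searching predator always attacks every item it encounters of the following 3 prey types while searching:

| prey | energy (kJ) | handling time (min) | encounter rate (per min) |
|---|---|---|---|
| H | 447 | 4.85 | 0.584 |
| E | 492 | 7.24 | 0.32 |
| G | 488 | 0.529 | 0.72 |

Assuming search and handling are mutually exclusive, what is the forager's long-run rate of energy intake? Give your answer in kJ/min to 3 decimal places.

117.893 kJ/min

Energy encountered per unit search time: 0.584×447 + 0.32×492 + 0.72×488 = 769.8 kJ/min.
Handling time per unit search time: 0.584×4.85 + 0.32×7.24 + 0.72×0.529 = 5.53.
Rate = 769.8/(1 + 5.53) = 117.9 kJ/min.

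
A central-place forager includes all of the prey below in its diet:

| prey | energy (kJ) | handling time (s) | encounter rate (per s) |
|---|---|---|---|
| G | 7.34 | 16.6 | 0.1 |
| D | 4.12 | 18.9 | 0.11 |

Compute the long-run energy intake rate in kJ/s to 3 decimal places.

0.251 kJ/s

R = Σλ_iE_i / (1 + Σλ_ih_i)
Numerator: 0.1×7.34 + 0.11×4.12 = 1.187
Denominator: 1 + 0.1×16.6 + 0.11×18.9 = 4.739
R = 1.187/4.739 = 0.2505 kJ/s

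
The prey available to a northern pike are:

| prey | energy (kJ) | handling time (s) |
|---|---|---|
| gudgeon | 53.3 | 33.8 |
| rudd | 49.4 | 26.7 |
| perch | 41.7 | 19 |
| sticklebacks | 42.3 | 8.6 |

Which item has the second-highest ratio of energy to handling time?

perch

In descending order of E/h:
sticklebacks: 42.3/8.6 = 4.92 kJ/s
perch: 41.7/19 = 2.19 kJ/s
rudd: 49.4/26.7 = 1.85 kJ/s
gudgeon: 53.3/33.8 = 1.58 kJ/s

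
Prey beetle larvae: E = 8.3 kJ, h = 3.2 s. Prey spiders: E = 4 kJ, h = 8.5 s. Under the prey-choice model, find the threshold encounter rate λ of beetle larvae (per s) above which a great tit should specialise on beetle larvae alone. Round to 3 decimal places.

0.069 per s

At the threshold, the rate on beetle larvae alone equals the profitability of spiders: λ·8.3/(1 + λ·3.2) = 4/8.5 = 0.4706.
Rearranging, λ(8.3 − 0.4706×3.2) = 0.4706, so λ = 0.4706/6.794 = 0.06926 per s.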